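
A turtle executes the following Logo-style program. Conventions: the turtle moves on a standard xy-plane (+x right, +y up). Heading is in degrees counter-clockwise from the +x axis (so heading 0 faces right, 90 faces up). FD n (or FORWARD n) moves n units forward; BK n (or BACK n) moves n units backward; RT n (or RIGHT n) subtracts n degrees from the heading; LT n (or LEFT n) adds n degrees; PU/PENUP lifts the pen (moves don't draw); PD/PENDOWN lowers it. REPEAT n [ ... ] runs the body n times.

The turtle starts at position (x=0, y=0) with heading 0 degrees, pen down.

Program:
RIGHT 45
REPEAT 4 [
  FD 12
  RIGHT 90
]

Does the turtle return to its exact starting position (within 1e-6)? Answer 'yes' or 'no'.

Answer: yes

Derivation:
Executing turtle program step by step:
Start: pos=(0,0), heading=0, pen down
RT 45: heading 0 -> 315
REPEAT 4 [
  -- iteration 1/4 --
  FD 12: (0,0) -> (8.485,-8.485) [heading=315, draw]
  RT 90: heading 315 -> 225
  -- iteration 2/4 --
  FD 12: (8.485,-8.485) -> (0,-16.971) [heading=225, draw]
  RT 90: heading 225 -> 135
  -- iteration 3/4 --
  FD 12: (0,-16.971) -> (-8.485,-8.485) [heading=135, draw]
  RT 90: heading 135 -> 45
  -- iteration 4/4 --
  FD 12: (-8.485,-8.485) -> (0,0) [heading=45, draw]
  RT 90: heading 45 -> 315
]
Final: pos=(0,0), heading=315, 4 segment(s) drawn

Start position: (0, 0)
Final position: (0, 0)
Distance = 0; < 1e-6 -> CLOSED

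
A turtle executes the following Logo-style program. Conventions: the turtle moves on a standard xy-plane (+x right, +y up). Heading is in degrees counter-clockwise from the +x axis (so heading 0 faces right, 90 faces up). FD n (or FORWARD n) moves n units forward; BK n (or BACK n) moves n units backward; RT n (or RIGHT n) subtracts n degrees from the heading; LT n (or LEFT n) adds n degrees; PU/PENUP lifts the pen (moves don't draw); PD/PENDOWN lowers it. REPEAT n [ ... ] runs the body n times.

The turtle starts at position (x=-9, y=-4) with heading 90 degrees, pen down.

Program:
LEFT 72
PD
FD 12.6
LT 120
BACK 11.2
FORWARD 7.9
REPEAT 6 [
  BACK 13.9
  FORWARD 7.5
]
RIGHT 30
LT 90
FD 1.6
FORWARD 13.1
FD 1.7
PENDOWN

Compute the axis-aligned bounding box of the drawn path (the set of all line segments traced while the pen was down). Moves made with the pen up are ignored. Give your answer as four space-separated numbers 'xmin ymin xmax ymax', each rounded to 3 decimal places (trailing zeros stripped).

Executing turtle program step by step:
Start: pos=(-9,-4), heading=90, pen down
LT 72: heading 90 -> 162
PD: pen down
FD 12.6: (-9,-4) -> (-20.983,-0.106) [heading=162, draw]
LT 120: heading 162 -> 282
BK 11.2: (-20.983,-0.106) -> (-23.312,10.849) [heading=282, draw]
FD 7.9: (-23.312,10.849) -> (-21.669,3.122) [heading=282, draw]
REPEAT 6 [
  -- iteration 1/6 --
  BK 13.9: (-21.669,3.122) -> (-24.559,16.718) [heading=282, draw]
  FD 7.5: (-24.559,16.718) -> (-23,9.382) [heading=282, draw]
  -- iteration 2/6 --
  BK 13.9: (-23,9.382) -> (-25.89,22.978) [heading=282, draw]
  FD 7.5: (-25.89,22.978) -> (-24.331,15.642) [heading=282, draw]
  -- iteration 3/6 --
  BK 13.9: (-24.331,15.642) -> (-27.221,29.238) [heading=282, draw]
  FD 7.5: (-27.221,29.238) -> (-25.661,21.902) [heading=282, draw]
  -- iteration 4/6 --
  BK 13.9: (-25.661,21.902) -> (-28.551,35.498) [heading=282, draw]
  FD 7.5: (-28.551,35.498) -> (-26.992,28.162) [heading=282, draw]
  -- iteration 5/6 --
  BK 13.9: (-26.992,28.162) -> (-29.882,41.758) [heading=282, draw]
  FD 7.5: (-29.882,41.758) -> (-28.323,34.422) [heading=282, draw]
  -- iteration 6/6 --
  BK 13.9: (-28.323,34.422) -> (-31.213,48.018) [heading=282, draw]
  FD 7.5: (-31.213,48.018) -> (-29.653,40.682) [heading=282, draw]
]
RT 30: heading 282 -> 252
LT 90: heading 252 -> 342
FD 1.6: (-29.653,40.682) -> (-28.132,40.188) [heading=342, draw]
FD 13.1: (-28.132,40.188) -> (-15.673,36.14) [heading=342, draw]
FD 1.7: (-15.673,36.14) -> (-14.056,35.614) [heading=342, draw]
PD: pen down
Final: pos=(-14.056,35.614), heading=342, 18 segment(s) drawn

Segment endpoints: x in {-31.213, -29.882, -29.653, -28.551, -28.323, -28.132, -27.221, -26.992, -25.89, -25.661, -24.559, -24.331, -23.312, -23, -21.669, -20.983, -15.673, -14.056, -9}, y in {-4, -0.106, 3.122, 9.382, 10.849, 15.642, 16.718, 21.902, 22.978, 28.162, 29.238, 34.422, 35.498, 35.614, 36.14, 40.188, 40.682, 41.758, 48.018}
xmin=-31.213, ymin=-4, xmax=-9, ymax=48.018

Answer: -31.213 -4 -9 48.018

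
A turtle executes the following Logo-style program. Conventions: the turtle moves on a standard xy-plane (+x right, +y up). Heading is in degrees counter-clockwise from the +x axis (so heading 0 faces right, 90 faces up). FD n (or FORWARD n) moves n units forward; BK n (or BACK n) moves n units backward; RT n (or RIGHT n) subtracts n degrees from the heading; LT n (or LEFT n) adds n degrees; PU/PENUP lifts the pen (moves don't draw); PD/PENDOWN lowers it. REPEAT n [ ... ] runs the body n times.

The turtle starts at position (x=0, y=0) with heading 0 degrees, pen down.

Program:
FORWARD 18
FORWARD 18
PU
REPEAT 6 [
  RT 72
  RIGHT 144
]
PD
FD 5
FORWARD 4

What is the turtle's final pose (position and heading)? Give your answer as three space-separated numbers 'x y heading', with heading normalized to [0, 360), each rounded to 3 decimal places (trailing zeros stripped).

Answer: 28.719 5.29 144

Derivation:
Executing turtle program step by step:
Start: pos=(0,0), heading=0, pen down
FD 18: (0,0) -> (18,0) [heading=0, draw]
FD 18: (18,0) -> (36,0) [heading=0, draw]
PU: pen up
REPEAT 6 [
  -- iteration 1/6 --
  RT 72: heading 0 -> 288
  RT 144: heading 288 -> 144
  -- iteration 2/6 --
  RT 72: heading 144 -> 72
  RT 144: heading 72 -> 288
  -- iteration 3/6 --
  RT 72: heading 288 -> 216
  RT 144: heading 216 -> 72
  -- iteration 4/6 --
  RT 72: heading 72 -> 0
  RT 144: heading 0 -> 216
  -- iteration 5/6 --
  RT 72: heading 216 -> 144
  RT 144: heading 144 -> 0
  -- iteration 6/6 --
  RT 72: heading 0 -> 288
  RT 144: heading 288 -> 144
]
PD: pen down
FD 5: (36,0) -> (31.955,2.939) [heading=144, draw]
FD 4: (31.955,2.939) -> (28.719,5.29) [heading=144, draw]
Final: pos=(28.719,5.29), heading=144, 4 segment(s) drawn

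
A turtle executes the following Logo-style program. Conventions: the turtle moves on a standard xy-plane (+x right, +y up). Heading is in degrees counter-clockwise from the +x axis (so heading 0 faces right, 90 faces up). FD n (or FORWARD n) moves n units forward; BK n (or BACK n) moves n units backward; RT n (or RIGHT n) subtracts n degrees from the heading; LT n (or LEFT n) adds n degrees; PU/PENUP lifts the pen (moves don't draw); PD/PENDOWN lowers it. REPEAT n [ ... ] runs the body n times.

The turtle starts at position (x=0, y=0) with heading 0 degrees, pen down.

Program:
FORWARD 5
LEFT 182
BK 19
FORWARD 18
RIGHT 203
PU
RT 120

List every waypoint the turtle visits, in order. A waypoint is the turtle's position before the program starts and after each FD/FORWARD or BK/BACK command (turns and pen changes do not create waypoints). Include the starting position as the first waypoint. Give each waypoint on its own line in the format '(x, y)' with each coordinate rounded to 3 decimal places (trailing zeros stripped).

Answer: (0, 0)
(5, 0)
(23.988, 0.663)
(5.999, 0.035)

Derivation:
Executing turtle program step by step:
Start: pos=(0,0), heading=0, pen down
FD 5: (0,0) -> (5,0) [heading=0, draw]
LT 182: heading 0 -> 182
BK 19: (5,0) -> (23.988,0.663) [heading=182, draw]
FD 18: (23.988,0.663) -> (5.999,0.035) [heading=182, draw]
RT 203: heading 182 -> 339
PU: pen up
RT 120: heading 339 -> 219
Final: pos=(5.999,0.035), heading=219, 3 segment(s) drawn
Waypoints (4 total):
(0, 0)
(5, 0)
(23.988, 0.663)
(5.999, 0.035)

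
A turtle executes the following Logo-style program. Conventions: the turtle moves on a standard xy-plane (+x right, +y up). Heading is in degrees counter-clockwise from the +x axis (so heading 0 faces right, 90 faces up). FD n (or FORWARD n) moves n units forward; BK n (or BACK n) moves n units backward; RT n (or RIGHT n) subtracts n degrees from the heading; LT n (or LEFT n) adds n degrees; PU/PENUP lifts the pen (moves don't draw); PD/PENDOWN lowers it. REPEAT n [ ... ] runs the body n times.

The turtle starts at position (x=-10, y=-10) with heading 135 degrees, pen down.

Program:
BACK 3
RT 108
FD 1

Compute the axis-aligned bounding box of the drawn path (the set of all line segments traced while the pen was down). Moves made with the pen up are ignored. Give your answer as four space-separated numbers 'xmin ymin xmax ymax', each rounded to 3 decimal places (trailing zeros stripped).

Executing turtle program step by step:
Start: pos=(-10,-10), heading=135, pen down
BK 3: (-10,-10) -> (-7.879,-12.121) [heading=135, draw]
RT 108: heading 135 -> 27
FD 1: (-7.879,-12.121) -> (-6.988,-11.667) [heading=27, draw]
Final: pos=(-6.988,-11.667), heading=27, 2 segment(s) drawn

Segment endpoints: x in {-10, -7.879, -6.988}, y in {-12.121, -11.667, -10}
xmin=-10, ymin=-12.121, xmax=-6.988, ymax=-10

Answer: -10 -12.121 -6.988 -10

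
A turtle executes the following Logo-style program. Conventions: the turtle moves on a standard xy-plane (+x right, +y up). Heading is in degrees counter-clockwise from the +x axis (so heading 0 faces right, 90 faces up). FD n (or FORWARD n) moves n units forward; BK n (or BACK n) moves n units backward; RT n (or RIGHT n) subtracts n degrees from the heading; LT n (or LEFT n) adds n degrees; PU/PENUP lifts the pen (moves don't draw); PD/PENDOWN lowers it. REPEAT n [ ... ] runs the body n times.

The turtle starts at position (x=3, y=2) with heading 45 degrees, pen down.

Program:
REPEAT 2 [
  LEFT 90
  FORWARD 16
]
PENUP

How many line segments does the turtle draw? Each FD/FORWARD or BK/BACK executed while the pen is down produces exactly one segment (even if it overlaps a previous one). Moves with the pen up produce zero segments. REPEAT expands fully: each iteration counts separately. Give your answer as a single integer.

Executing turtle program step by step:
Start: pos=(3,2), heading=45, pen down
REPEAT 2 [
  -- iteration 1/2 --
  LT 90: heading 45 -> 135
  FD 16: (3,2) -> (-8.314,13.314) [heading=135, draw]
  -- iteration 2/2 --
  LT 90: heading 135 -> 225
  FD 16: (-8.314,13.314) -> (-19.627,2) [heading=225, draw]
]
PU: pen up
Final: pos=(-19.627,2), heading=225, 2 segment(s) drawn
Segments drawn: 2

Answer: 2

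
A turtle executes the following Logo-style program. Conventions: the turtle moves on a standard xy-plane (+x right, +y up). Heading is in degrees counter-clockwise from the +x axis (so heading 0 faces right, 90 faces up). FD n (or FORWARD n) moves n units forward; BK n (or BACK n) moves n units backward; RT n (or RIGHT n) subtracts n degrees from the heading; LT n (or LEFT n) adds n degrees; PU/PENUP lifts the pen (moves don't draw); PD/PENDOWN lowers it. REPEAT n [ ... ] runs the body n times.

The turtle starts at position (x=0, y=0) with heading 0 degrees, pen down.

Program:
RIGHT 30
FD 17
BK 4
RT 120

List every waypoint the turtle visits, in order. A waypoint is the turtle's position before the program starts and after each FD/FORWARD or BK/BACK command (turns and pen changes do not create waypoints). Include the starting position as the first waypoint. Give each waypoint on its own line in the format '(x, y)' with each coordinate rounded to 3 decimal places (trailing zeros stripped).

Executing turtle program step by step:
Start: pos=(0,0), heading=0, pen down
RT 30: heading 0 -> 330
FD 17: (0,0) -> (14.722,-8.5) [heading=330, draw]
BK 4: (14.722,-8.5) -> (11.258,-6.5) [heading=330, draw]
RT 120: heading 330 -> 210
Final: pos=(11.258,-6.5), heading=210, 2 segment(s) drawn
Waypoints (3 total):
(0, 0)
(14.722, -8.5)
(11.258, -6.5)

Answer: (0, 0)
(14.722, -8.5)
(11.258, -6.5)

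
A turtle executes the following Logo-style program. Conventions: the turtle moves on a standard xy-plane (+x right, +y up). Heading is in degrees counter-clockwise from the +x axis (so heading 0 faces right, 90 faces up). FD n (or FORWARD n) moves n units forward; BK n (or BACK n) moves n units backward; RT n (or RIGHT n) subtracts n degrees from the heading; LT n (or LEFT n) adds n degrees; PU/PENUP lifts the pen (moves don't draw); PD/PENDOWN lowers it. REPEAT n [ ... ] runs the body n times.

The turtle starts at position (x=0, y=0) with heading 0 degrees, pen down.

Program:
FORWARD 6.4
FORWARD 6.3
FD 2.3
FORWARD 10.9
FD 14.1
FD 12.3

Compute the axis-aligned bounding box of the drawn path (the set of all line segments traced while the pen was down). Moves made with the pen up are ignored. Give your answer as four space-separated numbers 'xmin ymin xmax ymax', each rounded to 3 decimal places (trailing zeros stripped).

Executing turtle program step by step:
Start: pos=(0,0), heading=0, pen down
FD 6.4: (0,0) -> (6.4,0) [heading=0, draw]
FD 6.3: (6.4,0) -> (12.7,0) [heading=0, draw]
FD 2.3: (12.7,0) -> (15,0) [heading=0, draw]
FD 10.9: (15,0) -> (25.9,0) [heading=0, draw]
FD 14.1: (25.9,0) -> (40,0) [heading=0, draw]
FD 12.3: (40,0) -> (52.3,0) [heading=0, draw]
Final: pos=(52.3,0), heading=0, 6 segment(s) drawn

Segment endpoints: x in {0, 6.4, 12.7, 15, 25.9, 40, 52.3}, y in {0}
xmin=0, ymin=0, xmax=52.3, ymax=0

Answer: 0 0 52.3 0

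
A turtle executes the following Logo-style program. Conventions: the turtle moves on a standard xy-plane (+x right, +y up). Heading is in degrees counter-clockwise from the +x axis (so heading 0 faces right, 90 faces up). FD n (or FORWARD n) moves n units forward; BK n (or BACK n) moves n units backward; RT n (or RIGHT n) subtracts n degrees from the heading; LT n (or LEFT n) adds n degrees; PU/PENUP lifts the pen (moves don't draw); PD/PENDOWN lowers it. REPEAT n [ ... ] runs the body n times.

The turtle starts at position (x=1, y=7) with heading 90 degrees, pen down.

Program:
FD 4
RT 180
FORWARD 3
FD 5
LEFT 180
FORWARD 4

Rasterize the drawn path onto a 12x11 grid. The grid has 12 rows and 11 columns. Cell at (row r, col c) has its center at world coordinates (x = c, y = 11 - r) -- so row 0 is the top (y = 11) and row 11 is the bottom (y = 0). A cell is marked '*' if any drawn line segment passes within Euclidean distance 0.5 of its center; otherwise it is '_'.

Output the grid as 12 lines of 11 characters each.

Answer: _*_________
_*_________
_*_________
_*_________
_*_________
_*_________
_*_________
_*_________
_*_________
___________
___________
___________

Derivation:
Segment 0: (1,7) -> (1,11)
Segment 1: (1,11) -> (1,8)
Segment 2: (1,8) -> (1,3)
Segment 3: (1,3) -> (1,7)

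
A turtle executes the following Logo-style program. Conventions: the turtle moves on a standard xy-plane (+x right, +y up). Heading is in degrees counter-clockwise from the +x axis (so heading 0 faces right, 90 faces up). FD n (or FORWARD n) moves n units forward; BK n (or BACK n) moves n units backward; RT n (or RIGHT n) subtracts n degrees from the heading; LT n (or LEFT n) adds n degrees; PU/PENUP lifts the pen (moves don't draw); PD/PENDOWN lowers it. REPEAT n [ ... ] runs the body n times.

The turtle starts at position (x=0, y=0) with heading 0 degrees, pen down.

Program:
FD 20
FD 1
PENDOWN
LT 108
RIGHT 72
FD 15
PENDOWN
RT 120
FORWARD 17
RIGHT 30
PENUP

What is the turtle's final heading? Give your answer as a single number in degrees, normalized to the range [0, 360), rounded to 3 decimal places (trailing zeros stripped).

Executing turtle program step by step:
Start: pos=(0,0), heading=0, pen down
FD 20: (0,0) -> (20,0) [heading=0, draw]
FD 1: (20,0) -> (21,0) [heading=0, draw]
PD: pen down
LT 108: heading 0 -> 108
RT 72: heading 108 -> 36
FD 15: (21,0) -> (33.135,8.817) [heading=36, draw]
PD: pen down
RT 120: heading 36 -> 276
FD 17: (33.135,8.817) -> (34.912,-8.09) [heading=276, draw]
RT 30: heading 276 -> 246
PU: pen up
Final: pos=(34.912,-8.09), heading=246, 4 segment(s) drawn

Answer: 246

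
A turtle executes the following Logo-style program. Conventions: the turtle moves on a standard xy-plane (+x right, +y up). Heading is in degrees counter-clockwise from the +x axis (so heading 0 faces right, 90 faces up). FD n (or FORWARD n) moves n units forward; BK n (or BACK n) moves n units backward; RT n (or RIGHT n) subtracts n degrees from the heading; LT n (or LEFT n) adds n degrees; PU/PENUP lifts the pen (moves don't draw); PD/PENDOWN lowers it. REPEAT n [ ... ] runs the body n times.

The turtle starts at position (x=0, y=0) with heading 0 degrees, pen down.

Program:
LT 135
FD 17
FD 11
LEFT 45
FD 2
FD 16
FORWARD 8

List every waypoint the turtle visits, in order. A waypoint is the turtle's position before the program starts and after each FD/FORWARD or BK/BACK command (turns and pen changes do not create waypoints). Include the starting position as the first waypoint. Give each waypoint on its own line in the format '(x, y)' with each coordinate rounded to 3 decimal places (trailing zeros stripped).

Executing turtle program step by step:
Start: pos=(0,0), heading=0, pen down
LT 135: heading 0 -> 135
FD 17: (0,0) -> (-12.021,12.021) [heading=135, draw]
FD 11: (-12.021,12.021) -> (-19.799,19.799) [heading=135, draw]
LT 45: heading 135 -> 180
FD 2: (-19.799,19.799) -> (-21.799,19.799) [heading=180, draw]
FD 16: (-21.799,19.799) -> (-37.799,19.799) [heading=180, draw]
FD 8: (-37.799,19.799) -> (-45.799,19.799) [heading=180, draw]
Final: pos=(-45.799,19.799), heading=180, 5 segment(s) drawn
Waypoints (6 total):
(0, 0)
(-12.021, 12.021)
(-19.799, 19.799)
(-21.799, 19.799)
(-37.799, 19.799)
(-45.799, 19.799)

Answer: (0, 0)
(-12.021, 12.021)
(-19.799, 19.799)
(-21.799, 19.799)
(-37.799, 19.799)
(-45.799, 19.799)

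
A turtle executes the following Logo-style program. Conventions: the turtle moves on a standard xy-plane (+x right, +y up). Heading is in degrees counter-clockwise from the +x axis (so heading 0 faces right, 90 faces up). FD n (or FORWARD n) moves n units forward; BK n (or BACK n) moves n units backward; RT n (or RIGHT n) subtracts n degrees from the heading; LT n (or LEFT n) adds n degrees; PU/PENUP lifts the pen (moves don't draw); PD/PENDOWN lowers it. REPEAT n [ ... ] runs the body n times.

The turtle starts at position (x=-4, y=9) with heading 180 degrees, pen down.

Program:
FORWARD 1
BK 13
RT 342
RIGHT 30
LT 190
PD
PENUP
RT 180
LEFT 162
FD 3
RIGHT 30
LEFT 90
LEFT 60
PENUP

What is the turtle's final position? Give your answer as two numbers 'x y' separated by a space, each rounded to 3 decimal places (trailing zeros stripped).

Answer: 10.819 7.974

Derivation:
Executing turtle program step by step:
Start: pos=(-4,9), heading=180, pen down
FD 1: (-4,9) -> (-5,9) [heading=180, draw]
BK 13: (-5,9) -> (8,9) [heading=180, draw]
RT 342: heading 180 -> 198
RT 30: heading 198 -> 168
LT 190: heading 168 -> 358
PD: pen down
PU: pen up
RT 180: heading 358 -> 178
LT 162: heading 178 -> 340
FD 3: (8,9) -> (10.819,7.974) [heading=340, move]
RT 30: heading 340 -> 310
LT 90: heading 310 -> 40
LT 60: heading 40 -> 100
PU: pen up
Final: pos=(10.819,7.974), heading=100, 2 segment(s) drawn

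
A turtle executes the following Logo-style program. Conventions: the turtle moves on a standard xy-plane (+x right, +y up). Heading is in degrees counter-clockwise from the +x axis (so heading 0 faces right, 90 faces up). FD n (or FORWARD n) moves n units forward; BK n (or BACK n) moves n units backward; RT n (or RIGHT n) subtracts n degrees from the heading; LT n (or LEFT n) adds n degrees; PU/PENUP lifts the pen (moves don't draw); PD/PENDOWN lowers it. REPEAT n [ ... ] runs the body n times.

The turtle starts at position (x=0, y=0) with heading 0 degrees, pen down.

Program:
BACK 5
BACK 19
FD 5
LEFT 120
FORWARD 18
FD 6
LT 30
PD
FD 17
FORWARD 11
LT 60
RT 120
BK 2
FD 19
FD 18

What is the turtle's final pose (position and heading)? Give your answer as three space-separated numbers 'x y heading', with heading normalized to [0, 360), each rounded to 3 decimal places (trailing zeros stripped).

Executing turtle program step by step:
Start: pos=(0,0), heading=0, pen down
BK 5: (0,0) -> (-5,0) [heading=0, draw]
BK 19: (-5,0) -> (-24,0) [heading=0, draw]
FD 5: (-24,0) -> (-19,0) [heading=0, draw]
LT 120: heading 0 -> 120
FD 18: (-19,0) -> (-28,15.588) [heading=120, draw]
FD 6: (-28,15.588) -> (-31,20.785) [heading=120, draw]
LT 30: heading 120 -> 150
PD: pen down
FD 17: (-31,20.785) -> (-45.722,29.285) [heading=150, draw]
FD 11: (-45.722,29.285) -> (-55.249,34.785) [heading=150, draw]
LT 60: heading 150 -> 210
RT 120: heading 210 -> 90
BK 2: (-55.249,34.785) -> (-55.249,32.785) [heading=90, draw]
FD 19: (-55.249,32.785) -> (-55.249,51.785) [heading=90, draw]
FD 18: (-55.249,51.785) -> (-55.249,69.785) [heading=90, draw]
Final: pos=(-55.249,69.785), heading=90, 10 segment(s) drawn

Answer: -55.249 69.785 90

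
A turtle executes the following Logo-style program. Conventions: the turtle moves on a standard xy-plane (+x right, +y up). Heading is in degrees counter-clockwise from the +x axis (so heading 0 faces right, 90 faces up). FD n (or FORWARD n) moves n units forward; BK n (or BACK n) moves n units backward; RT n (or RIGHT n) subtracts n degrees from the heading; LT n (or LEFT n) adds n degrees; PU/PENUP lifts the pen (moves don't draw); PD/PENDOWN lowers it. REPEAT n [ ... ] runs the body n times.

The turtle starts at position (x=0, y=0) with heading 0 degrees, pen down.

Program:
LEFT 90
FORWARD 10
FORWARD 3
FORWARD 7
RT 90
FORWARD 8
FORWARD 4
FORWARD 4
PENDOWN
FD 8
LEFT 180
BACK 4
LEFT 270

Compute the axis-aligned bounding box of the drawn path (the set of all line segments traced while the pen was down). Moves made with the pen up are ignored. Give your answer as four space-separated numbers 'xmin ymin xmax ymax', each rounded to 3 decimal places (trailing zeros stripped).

Answer: 0 0 28 20

Derivation:
Executing turtle program step by step:
Start: pos=(0,0), heading=0, pen down
LT 90: heading 0 -> 90
FD 10: (0,0) -> (0,10) [heading=90, draw]
FD 3: (0,10) -> (0,13) [heading=90, draw]
FD 7: (0,13) -> (0,20) [heading=90, draw]
RT 90: heading 90 -> 0
FD 8: (0,20) -> (8,20) [heading=0, draw]
FD 4: (8,20) -> (12,20) [heading=0, draw]
FD 4: (12,20) -> (16,20) [heading=0, draw]
PD: pen down
FD 8: (16,20) -> (24,20) [heading=0, draw]
LT 180: heading 0 -> 180
BK 4: (24,20) -> (28,20) [heading=180, draw]
LT 270: heading 180 -> 90
Final: pos=(28,20), heading=90, 8 segment(s) drawn

Segment endpoints: x in {0, 0, 0, 0, 8, 12, 16, 24, 28}, y in {0, 10, 13, 20}
xmin=0, ymin=0, xmax=28, ymax=20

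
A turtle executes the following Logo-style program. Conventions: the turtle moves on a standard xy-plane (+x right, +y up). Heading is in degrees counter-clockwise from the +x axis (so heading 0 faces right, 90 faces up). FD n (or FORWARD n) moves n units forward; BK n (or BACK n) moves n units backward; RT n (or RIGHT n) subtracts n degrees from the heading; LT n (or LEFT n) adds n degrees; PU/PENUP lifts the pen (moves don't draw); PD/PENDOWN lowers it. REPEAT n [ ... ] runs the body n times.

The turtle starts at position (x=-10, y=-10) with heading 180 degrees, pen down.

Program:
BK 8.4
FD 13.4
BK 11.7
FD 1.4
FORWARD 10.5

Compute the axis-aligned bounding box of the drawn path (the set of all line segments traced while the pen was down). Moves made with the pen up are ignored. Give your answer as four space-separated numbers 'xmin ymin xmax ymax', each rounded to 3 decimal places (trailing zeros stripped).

Answer: -15.2 -10 -1.6 -10

Derivation:
Executing turtle program step by step:
Start: pos=(-10,-10), heading=180, pen down
BK 8.4: (-10,-10) -> (-1.6,-10) [heading=180, draw]
FD 13.4: (-1.6,-10) -> (-15,-10) [heading=180, draw]
BK 11.7: (-15,-10) -> (-3.3,-10) [heading=180, draw]
FD 1.4: (-3.3,-10) -> (-4.7,-10) [heading=180, draw]
FD 10.5: (-4.7,-10) -> (-15.2,-10) [heading=180, draw]
Final: pos=(-15.2,-10), heading=180, 5 segment(s) drawn

Segment endpoints: x in {-15.2, -15, -10, -4.7, -3.3, -1.6}, y in {-10, -10}
xmin=-15.2, ymin=-10, xmax=-1.6, ymax=-10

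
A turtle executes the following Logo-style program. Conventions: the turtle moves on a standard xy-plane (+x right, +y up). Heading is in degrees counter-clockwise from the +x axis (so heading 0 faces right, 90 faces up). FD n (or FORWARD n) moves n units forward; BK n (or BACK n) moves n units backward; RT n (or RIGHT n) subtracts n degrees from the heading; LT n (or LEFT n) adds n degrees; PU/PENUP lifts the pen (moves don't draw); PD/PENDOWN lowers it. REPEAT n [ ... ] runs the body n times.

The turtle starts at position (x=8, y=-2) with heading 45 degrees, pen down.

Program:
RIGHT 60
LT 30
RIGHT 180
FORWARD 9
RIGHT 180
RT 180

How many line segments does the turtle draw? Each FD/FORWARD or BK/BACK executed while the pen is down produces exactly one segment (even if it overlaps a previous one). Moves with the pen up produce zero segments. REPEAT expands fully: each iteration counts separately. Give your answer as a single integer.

Answer: 1

Derivation:
Executing turtle program step by step:
Start: pos=(8,-2), heading=45, pen down
RT 60: heading 45 -> 345
LT 30: heading 345 -> 15
RT 180: heading 15 -> 195
FD 9: (8,-2) -> (-0.693,-4.329) [heading=195, draw]
RT 180: heading 195 -> 15
RT 180: heading 15 -> 195
Final: pos=(-0.693,-4.329), heading=195, 1 segment(s) drawn
Segments drawn: 1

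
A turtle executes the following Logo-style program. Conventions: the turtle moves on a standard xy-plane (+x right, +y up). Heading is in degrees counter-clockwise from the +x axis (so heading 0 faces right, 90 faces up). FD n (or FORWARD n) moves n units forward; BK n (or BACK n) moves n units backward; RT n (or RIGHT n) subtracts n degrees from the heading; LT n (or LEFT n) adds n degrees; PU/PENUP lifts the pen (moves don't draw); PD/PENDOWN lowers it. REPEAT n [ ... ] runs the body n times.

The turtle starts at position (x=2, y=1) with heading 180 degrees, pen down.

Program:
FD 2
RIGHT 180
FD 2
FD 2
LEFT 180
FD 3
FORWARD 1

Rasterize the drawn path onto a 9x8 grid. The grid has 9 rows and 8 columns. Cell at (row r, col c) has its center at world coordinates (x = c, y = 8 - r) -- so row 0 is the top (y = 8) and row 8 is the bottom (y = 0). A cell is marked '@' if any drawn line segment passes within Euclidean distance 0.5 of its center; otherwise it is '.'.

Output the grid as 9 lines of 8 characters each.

Answer: ........
........
........
........
........
........
........
@@@@@...
........

Derivation:
Segment 0: (2,1) -> (0,1)
Segment 1: (0,1) -> (2,1)
Segment 2: (2,1) -> (4,1)
Segment 3: (4,1) -> (1,1)
Segment 4: (1,1) -> (0,1)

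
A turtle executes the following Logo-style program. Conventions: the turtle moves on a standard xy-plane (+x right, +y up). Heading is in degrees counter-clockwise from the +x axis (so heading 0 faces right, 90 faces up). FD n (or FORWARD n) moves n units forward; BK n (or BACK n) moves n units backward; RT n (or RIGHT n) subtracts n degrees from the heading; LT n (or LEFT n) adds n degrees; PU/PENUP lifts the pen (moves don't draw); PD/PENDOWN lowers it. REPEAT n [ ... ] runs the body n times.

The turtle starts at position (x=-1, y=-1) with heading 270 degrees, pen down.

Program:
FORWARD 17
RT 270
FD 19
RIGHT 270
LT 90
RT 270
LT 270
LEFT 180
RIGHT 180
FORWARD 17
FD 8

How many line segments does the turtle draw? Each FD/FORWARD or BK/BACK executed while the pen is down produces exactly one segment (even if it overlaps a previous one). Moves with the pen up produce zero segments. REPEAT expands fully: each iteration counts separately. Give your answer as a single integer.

Executing turtle program step by step:
Start: pos=(-1,-1), heading=270, pen down
FD 17: (-1,-1) -> (-1,-18) [heading=270, draw]
RT 270: heading 270 -> 0
FD 19: (-1,-18) -> (18,-18) [heading=0, draw]
RT 270: heading 0 -> 90
LT 90: heading 90 -> 180
RT 270: heading 180 -> 270
LT 270: heading 270 -> 180
LT 180: heading 180 -> 0
RT 180: heading 0 -> 180
FD 17: (18,-18) -> (1,-18) [heading=180, draw]
FD 8: (1,-18) -> (-7,-18) [heading=180, draw]
Final: pos=(-7,-18), heading=180, 4 segment(s) drawn
Segments drawn: 4

Answer: 4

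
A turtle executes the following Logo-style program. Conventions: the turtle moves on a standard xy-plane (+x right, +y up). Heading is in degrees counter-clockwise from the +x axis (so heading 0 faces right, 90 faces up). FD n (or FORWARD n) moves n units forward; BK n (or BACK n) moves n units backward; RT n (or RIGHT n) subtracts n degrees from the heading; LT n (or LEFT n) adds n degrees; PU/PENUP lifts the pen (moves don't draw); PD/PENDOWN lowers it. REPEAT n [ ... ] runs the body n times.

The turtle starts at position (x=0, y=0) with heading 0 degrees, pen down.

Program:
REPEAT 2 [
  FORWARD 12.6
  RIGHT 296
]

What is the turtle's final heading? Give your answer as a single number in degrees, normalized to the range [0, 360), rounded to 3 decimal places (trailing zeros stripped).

Answer: 128

Derivation:
Executing turtle program step by step:
Start: pos=(0,0), heading=0, pen down
REPEAT 2 [
  -- iteration 1/2 --
  FD 12.6: (0,0) -> (12.6,0) [heading=0, draw]
  RT 296: heading 0 -> 64
  -- iteration 2/2 --
  FD 12.6: (12.6,0) -> (18.123,11.325) [heading=64, draw]
  RT 296: heading 64 -> 128
]
Final: pos=(18.123,11.325), heading=128, 2 segment(s) drawn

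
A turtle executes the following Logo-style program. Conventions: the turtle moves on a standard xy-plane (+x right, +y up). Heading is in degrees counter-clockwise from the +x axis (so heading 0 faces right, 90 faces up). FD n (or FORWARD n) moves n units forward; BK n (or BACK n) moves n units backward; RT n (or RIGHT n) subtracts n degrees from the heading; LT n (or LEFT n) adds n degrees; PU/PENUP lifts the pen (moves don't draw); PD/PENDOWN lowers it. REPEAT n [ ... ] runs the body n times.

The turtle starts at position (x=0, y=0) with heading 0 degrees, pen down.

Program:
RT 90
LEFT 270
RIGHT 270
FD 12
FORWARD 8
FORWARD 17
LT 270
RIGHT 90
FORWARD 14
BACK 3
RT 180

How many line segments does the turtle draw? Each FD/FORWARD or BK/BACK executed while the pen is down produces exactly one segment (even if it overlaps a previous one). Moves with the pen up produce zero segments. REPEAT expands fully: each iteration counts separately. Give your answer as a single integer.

Answer: 5

Derivation:
Executing turtle program step by step:
Start: pos=(0,0), heading=0, pen down
RT 90: heading 0 -> 270
LT 270: heading 270 -> 180
RT 270: heading 180 -> 270
FD 12: (0,0) -> (0,-12) [heading=270, draw]
FD 8: (0,-12) -> (0,-20) [heading=270, draw]
FD 17: (0,-20) -> (0,-37) [heading=270, draw]
LT 270: heading 270 -> 180
RT 90: heading 180 -> 90
FD 14: (0,-37) -> (0,-23) [heading=90, draw]
BK 3: (0,-23) -> (0,-26) [heading=90, draw]
RT 180: heading 90 -> 270
Final: pos=(0,-26), heading=270, 5 segment(s) drawn
Segments drawn: 5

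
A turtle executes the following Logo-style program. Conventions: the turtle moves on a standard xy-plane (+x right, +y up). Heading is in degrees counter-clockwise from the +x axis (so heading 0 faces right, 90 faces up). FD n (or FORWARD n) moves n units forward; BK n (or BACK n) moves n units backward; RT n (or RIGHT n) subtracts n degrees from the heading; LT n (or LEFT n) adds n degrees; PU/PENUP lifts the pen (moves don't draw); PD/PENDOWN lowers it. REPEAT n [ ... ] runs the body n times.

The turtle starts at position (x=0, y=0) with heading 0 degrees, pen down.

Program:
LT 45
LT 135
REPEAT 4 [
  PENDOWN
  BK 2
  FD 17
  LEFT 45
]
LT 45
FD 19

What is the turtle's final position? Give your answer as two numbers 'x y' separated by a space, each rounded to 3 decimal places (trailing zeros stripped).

Answer: -1.565 -22.778

Derivation:
Executing turtle program step by step:
Start: pos=(0,0), heading=0, pen down
LT 45: heading 0 -> 45
LT 135: heading 45 -> 180
REPEAT 4 [
  -- iteration 1/4 --
  PD: pen down
  BK 2: (0,0) -> (2,0) [heading=180, draw]
  FD 17: (2,0) -> (-15,0) [heading=180, draw]
  LT 45: heading 180 -> 225
  -- iteration 2/4 --
  PD: pen down
  BK 2: (-15,0) -> (-13.586,1.414) [heading=225, draw]
  FD 17: (-13.586,1.414) -> (-25.607,-10.607) [heading=225, draw]
  LT 45: heading 225 -> 270
  -- iteration 3/4 --
  PD: pen down
  BK 2: (-25.607,-10.607) -> (-25.607,-8.607) [heading=270, draw]
  FD 17: (-25.607,-8.607) -> (-25.607,-25.607) [heading=270, draw]
  LT 45: heading 270 -> 315
  -- iteration 4/4 --
  PD: pen down
  BK 2: (-25.607,-25.607) -> (-27.021,-24.192) [heading=315, draw]
  FD 17: (-27.021,-24.192) -> (-15,-36.213) [heading=315, draw]
  LT 45: heading 315 -> 0
]
LT 45: heading 0 -> 45
FD 19: (-15,-36.213) -> (-1.565,-22.778) [heading=45, draw]
Final: pos=(-1.565,-22.778), heading=45, 9 segment(s) drawn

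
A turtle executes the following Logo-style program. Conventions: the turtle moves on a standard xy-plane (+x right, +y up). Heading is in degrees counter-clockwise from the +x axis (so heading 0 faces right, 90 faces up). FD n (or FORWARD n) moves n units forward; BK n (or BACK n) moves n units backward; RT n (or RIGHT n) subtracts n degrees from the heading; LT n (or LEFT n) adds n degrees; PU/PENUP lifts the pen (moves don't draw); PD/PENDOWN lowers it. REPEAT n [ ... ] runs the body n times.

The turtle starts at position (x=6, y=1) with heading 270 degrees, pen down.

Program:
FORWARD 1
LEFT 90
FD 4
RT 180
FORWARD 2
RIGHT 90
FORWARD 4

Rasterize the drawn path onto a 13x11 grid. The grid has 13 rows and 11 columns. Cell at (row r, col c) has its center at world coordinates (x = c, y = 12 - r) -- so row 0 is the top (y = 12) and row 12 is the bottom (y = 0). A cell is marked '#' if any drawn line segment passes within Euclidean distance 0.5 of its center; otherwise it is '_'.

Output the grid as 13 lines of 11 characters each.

Segment 0: (6,1) -> (6,0)
Segment 1: (6,0) -> (10,-0)
Segment 2: (10,-0) -> (8,-0)
Segment 3: (8,-0) -> (8,4)

Answer: ___________
___________
___________
___________
___________
___________
___________
___________
________#__
________#__
________#__
______#_#__
______#####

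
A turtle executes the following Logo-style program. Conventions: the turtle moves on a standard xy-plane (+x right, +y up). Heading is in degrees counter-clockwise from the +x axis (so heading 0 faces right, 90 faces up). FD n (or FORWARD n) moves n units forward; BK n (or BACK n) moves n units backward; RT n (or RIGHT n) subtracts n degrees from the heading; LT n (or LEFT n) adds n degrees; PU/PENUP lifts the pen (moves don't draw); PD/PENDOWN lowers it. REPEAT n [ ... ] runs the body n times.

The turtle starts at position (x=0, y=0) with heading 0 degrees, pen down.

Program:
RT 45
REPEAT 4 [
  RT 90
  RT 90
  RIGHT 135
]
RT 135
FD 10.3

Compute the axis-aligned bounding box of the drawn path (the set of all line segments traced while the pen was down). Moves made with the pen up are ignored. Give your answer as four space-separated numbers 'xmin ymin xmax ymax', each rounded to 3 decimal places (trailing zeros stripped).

Executing turtle program step by step:
Start: pos=(0,0), heading=0, pen down
RT 45: heading 0 -> 315
REPEAT 4 [
  -- iteration 1/4 --
  RT 90: heading 315 -> 225
  RT 90: heading 225 -> 135
  RT 135: heading 135 -> 0
  -- iteration 2/4 --
  RT 90: heading 0 -> 270
  RT 90: heading 270 -> 180
  RT 135: heading 180 -> 45
  -- iteration 3/4 --
  RT 90: heading 45 -> 315
  RT 90: heading 315 -> 225
  RT 135: heading 225 -> 90
  -- iteration 4/4 --
  RT 90: heading 90 -> 0
  RT 90: heading 0 -> 270
  RT 135: heading 270 -> 135
]
RT 135: heading 135 -> 0
FD 10.3: (0,0) -> (10.3,0) [heading=0, draw]
Final: pos=(10.3,0), heading=0, 1 segment(s) drawn

Segment endpoints: x in {0, 10.3}, y in {0, 0}
xmin=0, ymin=0, xmax=10.3, ymax=0

Answer: 0 0 10.3 0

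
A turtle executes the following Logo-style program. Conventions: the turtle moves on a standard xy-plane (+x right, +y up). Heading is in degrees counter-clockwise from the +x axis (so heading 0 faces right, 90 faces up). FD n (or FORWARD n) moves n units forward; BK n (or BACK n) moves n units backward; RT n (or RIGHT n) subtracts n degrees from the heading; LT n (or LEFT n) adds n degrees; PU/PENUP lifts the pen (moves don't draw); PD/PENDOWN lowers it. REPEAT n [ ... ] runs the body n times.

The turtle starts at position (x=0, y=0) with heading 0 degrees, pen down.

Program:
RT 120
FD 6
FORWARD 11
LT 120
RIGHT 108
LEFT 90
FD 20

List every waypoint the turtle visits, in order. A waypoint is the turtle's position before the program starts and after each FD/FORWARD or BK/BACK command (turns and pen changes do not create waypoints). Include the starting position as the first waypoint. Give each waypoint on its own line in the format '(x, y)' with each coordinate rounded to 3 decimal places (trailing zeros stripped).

Executing turtle program step by step:
Start: pos=(0,0), heading=0, pen down
RT 120: heading 0 -> 240
FD 6: (0,0) -> (-3,-5.196) [heading=240, draw]
FD 11: (-3,-5.196) -> (-8.5,-14.722) [heading=240, draw]
LT 120: heading 240 -> 0
RT 108: heading 0 -> 252
LT 90: heading 252 -> 342
FD 20: (-8.5,-14.722) -> (10.521,-20.903) [heading=342, draw]
Final: pos=(10.521,-20.903), heading=342, 3 segment(s) drawn
Waypoints (4 total):
(0, 0)
(-3, -5.196)
(-8.5, -14.722)
(10.521, -20.903)

Answer: (0, 0)
(-3, -5.196)
(-8.5, -14.722)
(10.521, -20.903)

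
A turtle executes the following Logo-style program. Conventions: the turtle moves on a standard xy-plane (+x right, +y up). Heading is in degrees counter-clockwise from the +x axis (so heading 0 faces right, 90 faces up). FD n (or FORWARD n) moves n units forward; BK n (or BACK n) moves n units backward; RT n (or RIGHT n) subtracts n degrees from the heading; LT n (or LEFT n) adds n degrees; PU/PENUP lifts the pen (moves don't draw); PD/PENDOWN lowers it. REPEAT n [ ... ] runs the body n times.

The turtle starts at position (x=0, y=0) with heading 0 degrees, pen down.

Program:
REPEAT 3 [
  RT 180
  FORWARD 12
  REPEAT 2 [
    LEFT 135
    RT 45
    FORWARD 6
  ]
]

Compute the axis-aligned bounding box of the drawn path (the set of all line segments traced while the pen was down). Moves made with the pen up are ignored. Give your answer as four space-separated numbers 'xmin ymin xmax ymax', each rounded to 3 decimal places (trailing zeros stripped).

Answer: -24 -18 0 0

Derivation:
Executing turtle program step by step:
Start: pos=(0,0), heading=0, pen down
REPEAT 3 [
  -- iteration 1/3 --
  RT 180: heading 0 -> 180
  FD 12: (0,0) -> (-12,0) [heading=180, draw]
  REPEAT 2 [
    -- iteration 1/2 --
    LT 135: heading 180 -> 315
    RT 45: heading 315 -> 270
    FD 6: (-12,0) -> (-12,-6) [heading=270, draw]
    -- iteration 2/2 --
    LT 135: heading 270 -> 45
    RT 45: heading 45 -> 0
    FD 6: (-12,-6) -> (-6,-6) [heading=0, draw]
  ]
  -- iteration 2/3 --
  RT 180: heading 0 -> 180
  FD 12: (-6,-6) -> (-18,-6) [heading=180, draw]
  REPEAT 2 [
    -- iteration 1/2 --
    LT 135: heading 180 -> 315
    RT 45: heading 315 -> 270
    FD 6: (-18,-6) -> (-18,-12) [heading=270, draw]
    -- iteration 2/2 --
    LT 135: heading 270 -> 45
    RT 45: heading 45 -> 0
    FD 6: (-18,-12) -> (-12,-12) [heading=0, draw]
  ]
  -- iteration 3/3 --
  RT 180: heading 0 -> 180
  FD 12: (-12,-12) -> (-24,-12) [heading=180, draw]
  REPEAT 2 [
    -- iteration 1/2 --
    LT 135: heading 180 -> 315
    RT 45: heading 315 -> 270
    FD 6: (-24,-12) -> (-24,-18) [heading=270, draw]
    -- iteration 2/2 --
    LT 135: heading 270 -> 45
    RT 45: heading 45 -> 0
    FD 6: (-24,-18) -> (-18,-18) [heading=0, draw]
  ]
]
Final: pos=(-18,-18), heading=0, 9 segment(s) drawn

Segment endpoints: x in {-24, -18, -12, -6, 0}, y in {-18, -12, -12, -6, -6, 0, 0}
xmin=-24, ymin=-18, xmax=0, ymax=0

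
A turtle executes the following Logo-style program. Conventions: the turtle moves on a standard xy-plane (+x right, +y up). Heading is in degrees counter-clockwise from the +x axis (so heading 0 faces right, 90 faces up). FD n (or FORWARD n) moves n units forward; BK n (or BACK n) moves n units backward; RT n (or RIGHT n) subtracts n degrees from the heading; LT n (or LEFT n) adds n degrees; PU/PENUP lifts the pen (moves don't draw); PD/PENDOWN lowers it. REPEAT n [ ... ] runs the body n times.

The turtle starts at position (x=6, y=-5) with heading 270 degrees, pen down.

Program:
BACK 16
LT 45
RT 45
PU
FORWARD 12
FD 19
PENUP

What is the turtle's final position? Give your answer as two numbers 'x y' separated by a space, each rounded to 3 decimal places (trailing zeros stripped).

Executing turtle program step by step:
Start: pos=(6,-5), heading=270, pen down
BK 16: (6,-5) -> (6,11) [heading=270, draw]
LT 45: heading 270 -> 315
RT 45: heading 315 -> 270
PU: pen up
FD 12: (6,11) -> (6,-1) [heading=270, move]
FD 19: (6,-1) -> (6,-20) [heading=270, move]
PU: pen up
Final: pos=(6,-20), heading=270, 1 segment(s) drawn

Answer: 6 -20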